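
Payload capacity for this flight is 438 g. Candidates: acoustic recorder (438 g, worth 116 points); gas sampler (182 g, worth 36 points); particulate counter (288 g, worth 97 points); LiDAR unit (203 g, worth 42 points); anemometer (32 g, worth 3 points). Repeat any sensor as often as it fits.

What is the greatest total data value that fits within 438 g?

116

Ranking by ratio (data value/g): particulate counter 0.34, acoustic recorder 0.26, LiDAR unit 0.21, gas sampler 0.20.
A density-first pass picks particulate counter + 4×anemometer — 109 at 416 g.
Dropping particulate counter and 4×anemometer frees 416 g; slotting in acoustic recorder (438 g) lifts the total to 116 at 438 g.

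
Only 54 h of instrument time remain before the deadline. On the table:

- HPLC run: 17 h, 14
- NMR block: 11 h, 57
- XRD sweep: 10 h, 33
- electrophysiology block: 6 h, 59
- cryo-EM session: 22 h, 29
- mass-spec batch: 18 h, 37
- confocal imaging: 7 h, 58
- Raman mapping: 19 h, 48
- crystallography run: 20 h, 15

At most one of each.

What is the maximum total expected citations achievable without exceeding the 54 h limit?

255

NMR block + XRD sweep + electrophysiology block + confocal imaging + Raman mapping uses 53 of the 54 h and totals 255.
No other feasible combination exceeds 255.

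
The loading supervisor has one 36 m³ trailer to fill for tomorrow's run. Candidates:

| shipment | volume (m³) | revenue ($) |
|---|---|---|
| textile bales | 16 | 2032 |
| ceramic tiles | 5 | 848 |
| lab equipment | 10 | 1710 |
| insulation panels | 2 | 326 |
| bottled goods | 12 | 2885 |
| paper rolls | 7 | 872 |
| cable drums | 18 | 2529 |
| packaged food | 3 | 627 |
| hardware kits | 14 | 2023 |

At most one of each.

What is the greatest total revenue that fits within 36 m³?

By revenue per m³: bottled goods 240.42, packaged food 209.00, lab equipment 171.00 lead.
Greedy by ratio would take ceramic tiles + lab equipment + insulation panels + bottled goods + packaged food: 32 m³ used, total 6396.
Replace lab equipment with hardware kits: the trade gains 313 net, giving 6709 at 36 m³.
That's the maximum — no swap from here does better than 6709.

6709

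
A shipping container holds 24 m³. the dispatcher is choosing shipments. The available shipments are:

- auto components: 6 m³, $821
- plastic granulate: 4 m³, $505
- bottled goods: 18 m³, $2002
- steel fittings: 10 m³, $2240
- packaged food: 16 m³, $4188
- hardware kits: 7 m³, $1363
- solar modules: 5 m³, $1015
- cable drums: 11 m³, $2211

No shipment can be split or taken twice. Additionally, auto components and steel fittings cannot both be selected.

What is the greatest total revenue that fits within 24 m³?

5551

A density-first pass picks packaged food + solar modules — 5203 at 21 m³.
The 5 m³ tied up in solar modules is better spent on hardware kits — total rises to 5551 (23 m³).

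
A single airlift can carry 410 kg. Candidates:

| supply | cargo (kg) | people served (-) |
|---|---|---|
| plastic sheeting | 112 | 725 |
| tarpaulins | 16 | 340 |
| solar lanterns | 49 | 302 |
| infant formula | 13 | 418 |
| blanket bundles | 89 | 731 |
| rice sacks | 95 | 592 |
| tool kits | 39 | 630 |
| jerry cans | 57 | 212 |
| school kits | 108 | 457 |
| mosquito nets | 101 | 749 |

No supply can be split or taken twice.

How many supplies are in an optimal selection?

Best achievable people served is 3762.
One optimal bundle: tarpaulins + solar lanterns + infant formula + blanket bundles + rice sacks + tool kits + mosquito nets (402 kg).
Any selection reaching 3762 contains exactly 7 supplies.

7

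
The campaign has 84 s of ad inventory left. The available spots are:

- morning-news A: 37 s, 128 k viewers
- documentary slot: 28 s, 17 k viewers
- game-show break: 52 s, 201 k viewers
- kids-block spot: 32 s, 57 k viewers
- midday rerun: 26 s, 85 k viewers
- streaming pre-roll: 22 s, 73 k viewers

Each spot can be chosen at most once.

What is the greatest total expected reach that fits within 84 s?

286

Filling by ratio: game-show break + streaming pre-roll for 274, with 10 s left unused.
Dropping streaming pre-roll frees 22 s; slotting in midday rerun (26 s) lifts the total to 286 at 78 s.
The spare 6 s is too small for any remaining spot, and no exchange beats 286.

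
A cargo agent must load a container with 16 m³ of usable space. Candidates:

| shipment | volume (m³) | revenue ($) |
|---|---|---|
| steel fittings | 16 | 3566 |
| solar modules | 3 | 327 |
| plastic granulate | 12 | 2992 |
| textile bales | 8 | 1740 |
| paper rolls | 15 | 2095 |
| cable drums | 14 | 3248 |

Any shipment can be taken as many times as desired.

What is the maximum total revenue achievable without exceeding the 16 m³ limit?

By revenue per m³: plastic granulate 249.33, cable drums 232.00, steel fittings 222.88 lead.
Greedy by ratio would take solar modules + plastic granulate: 15 m³ used, total 3319.
Replace solar modules and plastic granulate with steel fittings: the trade gains 247 net, giving 3566 at 16 m³.
No other feasible combination exceeds 3566.

3566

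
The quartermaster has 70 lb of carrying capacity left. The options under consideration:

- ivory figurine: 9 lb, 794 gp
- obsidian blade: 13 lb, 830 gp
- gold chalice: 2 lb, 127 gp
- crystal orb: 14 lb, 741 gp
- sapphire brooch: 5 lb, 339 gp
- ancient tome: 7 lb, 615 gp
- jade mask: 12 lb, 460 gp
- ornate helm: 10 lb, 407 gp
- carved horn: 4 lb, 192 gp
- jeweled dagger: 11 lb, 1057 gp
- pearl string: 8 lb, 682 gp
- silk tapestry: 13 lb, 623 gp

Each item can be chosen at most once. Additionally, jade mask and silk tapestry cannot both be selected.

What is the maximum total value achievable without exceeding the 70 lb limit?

5185

Taking ivory figurine + obsidian blade + gold chalice + crystal orb + sapphire brooch + ancient tome + jeweled dagger + pearl string: 69 lb used, 5185 in value.
That's the maximum — no feasible swap from here does better than 5185.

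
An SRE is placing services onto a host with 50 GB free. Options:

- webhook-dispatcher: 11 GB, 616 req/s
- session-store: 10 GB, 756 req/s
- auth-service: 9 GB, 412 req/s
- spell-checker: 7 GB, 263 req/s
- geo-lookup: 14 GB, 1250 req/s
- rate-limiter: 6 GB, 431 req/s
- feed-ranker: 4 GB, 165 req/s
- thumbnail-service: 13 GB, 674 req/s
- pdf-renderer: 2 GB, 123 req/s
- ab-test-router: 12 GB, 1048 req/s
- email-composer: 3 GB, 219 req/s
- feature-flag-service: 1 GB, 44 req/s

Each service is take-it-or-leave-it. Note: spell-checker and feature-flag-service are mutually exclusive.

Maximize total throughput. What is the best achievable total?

3913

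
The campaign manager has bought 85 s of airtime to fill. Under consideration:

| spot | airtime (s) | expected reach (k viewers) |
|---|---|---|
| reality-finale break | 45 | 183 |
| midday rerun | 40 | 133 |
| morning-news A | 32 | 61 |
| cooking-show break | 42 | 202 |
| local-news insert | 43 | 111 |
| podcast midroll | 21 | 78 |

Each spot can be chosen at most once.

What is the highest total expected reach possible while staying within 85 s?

A density-first pass picks cooking-show break + podcast midroll — 280 at 63 s.
The 21 s tied up in podcast midroll is better spent on midday rerun — total rises to 335 (82 s).
The closest alternative, reality-finale break + midday rerun, reaches only 316.

335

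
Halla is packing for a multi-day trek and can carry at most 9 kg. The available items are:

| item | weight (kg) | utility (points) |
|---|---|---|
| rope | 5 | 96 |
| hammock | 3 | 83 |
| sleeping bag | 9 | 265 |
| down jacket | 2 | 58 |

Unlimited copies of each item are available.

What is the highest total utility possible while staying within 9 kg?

Sleeping bag uses 9 of the 9 kg and totals 265.
Nothing else within 9 kg beats 265.

265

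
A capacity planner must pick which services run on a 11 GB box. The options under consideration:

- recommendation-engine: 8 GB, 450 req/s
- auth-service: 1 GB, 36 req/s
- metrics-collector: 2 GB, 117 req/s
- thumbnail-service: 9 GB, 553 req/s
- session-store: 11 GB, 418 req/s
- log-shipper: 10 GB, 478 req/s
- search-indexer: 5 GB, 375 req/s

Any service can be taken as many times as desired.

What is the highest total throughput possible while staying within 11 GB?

786

The ratio ordering already packs tightly: auth-service + 2×search-indexer, 11 GB, 786.
Every other selection either busts 11 GB or fails to beat 786.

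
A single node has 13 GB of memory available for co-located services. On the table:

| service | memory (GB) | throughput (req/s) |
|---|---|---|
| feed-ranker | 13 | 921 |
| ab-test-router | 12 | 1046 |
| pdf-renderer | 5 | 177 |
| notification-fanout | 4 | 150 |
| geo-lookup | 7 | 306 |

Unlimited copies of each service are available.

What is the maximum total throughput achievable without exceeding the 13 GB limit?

1046

Best packing: ab-test-router — 12 GB, 1046 total.
The spare 1 GB is too small for any remaining service, and no exchange beats 1046.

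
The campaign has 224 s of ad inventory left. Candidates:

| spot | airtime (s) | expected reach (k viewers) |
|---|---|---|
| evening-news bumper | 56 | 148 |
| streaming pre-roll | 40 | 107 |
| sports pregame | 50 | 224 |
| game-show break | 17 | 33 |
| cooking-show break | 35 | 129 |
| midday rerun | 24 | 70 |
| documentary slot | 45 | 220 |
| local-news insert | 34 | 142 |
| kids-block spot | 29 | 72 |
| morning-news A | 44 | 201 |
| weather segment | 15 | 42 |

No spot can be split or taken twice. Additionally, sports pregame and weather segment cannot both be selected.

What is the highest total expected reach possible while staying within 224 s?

916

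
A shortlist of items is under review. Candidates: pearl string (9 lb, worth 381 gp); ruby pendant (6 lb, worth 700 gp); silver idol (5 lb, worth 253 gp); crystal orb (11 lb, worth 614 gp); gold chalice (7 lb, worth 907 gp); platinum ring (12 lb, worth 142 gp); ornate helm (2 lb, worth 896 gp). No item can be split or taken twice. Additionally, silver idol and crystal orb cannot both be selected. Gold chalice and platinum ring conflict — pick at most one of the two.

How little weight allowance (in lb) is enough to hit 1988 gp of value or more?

14

Need the lightest bundle worth ≥ 1988.
Taking silver idol + gold chalice + ornate helm gives 2056 (≥ 1988) for 14 lb.
Any bundle with less than 14 lb falls short of 1988.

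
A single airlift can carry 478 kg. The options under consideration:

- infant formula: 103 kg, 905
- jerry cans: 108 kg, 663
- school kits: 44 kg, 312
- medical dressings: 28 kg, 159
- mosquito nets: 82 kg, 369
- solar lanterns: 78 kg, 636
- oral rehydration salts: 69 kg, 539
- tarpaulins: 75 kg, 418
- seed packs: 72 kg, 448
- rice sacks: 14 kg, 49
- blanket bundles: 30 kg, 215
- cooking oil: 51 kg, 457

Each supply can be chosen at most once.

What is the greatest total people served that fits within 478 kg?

3671

Infant formula + school kits + medical dressings + solar lanterns + oral rehydration salts + seed packs + blanket bundles + cooking oil uses 475 of the 478 kg and totals 3671.
Every other selection either busts 478 kg or fails to beat 3671.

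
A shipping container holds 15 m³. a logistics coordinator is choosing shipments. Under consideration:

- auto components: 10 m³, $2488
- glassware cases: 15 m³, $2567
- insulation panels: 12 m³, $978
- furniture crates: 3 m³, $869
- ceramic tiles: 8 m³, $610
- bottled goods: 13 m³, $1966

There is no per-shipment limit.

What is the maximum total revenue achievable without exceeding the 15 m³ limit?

4345

The ratio ordering already packs tightly: 5×furniture crates, 15 m³, 4345.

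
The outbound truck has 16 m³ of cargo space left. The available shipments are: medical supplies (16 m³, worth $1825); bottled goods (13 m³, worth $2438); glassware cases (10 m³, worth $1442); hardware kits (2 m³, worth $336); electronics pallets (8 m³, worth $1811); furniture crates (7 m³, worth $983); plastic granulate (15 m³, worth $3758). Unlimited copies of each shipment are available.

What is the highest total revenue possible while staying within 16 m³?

The ratio ordering already packs tightly: plastic granulate, 15 m³, 3758.
That's the maximum — no swap from here does better than 3758.

3758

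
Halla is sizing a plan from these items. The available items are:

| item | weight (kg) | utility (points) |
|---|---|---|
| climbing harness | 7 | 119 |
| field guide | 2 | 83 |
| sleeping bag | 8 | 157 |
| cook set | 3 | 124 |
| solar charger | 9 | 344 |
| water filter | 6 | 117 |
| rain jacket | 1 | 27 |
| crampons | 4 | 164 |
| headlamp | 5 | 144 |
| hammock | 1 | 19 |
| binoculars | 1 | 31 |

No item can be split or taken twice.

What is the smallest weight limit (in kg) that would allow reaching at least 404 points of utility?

11

Minimise kg subject to total utility ≥ 404.
field guide + solar charger: 427 utility at 11 kg.
No combination under 11 kg hits 404.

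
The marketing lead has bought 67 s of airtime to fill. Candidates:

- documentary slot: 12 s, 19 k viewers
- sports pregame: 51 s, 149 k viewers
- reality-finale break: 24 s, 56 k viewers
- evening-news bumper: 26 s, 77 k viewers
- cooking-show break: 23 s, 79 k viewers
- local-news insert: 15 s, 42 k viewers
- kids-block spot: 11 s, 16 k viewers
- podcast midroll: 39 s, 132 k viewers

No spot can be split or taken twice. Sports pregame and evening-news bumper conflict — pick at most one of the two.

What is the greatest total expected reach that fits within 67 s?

211

By expected reach per s: cooking-show break 3.43, podcast midroll 3.38, evening-news bumper 2.96 lead.
The ratio ordering already packs tightly: cooking-show break + podcast midroll, 62 s, 211.
Next best is evening-news bumper + podcast midroll at 209 (65 s) — short by 2.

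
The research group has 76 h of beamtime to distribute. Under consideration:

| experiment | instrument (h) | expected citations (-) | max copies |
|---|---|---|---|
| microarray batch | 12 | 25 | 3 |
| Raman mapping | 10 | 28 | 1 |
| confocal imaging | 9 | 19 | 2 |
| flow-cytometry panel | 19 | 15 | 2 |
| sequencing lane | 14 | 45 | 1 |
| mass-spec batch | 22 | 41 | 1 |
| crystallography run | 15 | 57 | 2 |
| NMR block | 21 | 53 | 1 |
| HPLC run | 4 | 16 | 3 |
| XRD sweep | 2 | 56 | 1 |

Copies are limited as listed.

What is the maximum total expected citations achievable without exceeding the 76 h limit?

301

Filling by ratio: Raman mapping + sequencing lane + 2×crystallography run + 3×HPLC run + XRD sweep for 291, with 8 h left unused.
Replace Raman mapping with 2×confocal imaging: the trade gains 10 net, giving 301 at 76 h.
That's the maximum — no swap from here does better than 301.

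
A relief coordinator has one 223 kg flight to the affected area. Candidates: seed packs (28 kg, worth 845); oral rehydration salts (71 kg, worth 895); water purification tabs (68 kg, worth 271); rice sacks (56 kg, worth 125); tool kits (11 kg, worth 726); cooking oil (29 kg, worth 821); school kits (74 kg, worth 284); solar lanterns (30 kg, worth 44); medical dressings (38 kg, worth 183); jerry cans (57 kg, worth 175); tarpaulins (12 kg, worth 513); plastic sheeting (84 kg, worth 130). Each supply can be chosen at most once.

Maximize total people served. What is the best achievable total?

Greedy by ratio would take seed packs + oral rehydration salts + tool kits + cooking oil + solar lanterns + medical dressings + tarpaulins: 219 kg used, total 4027.
Replace solar lanterns and medical dressings with water purification tabs: the trade gains 44 net, giving 4071 at 219 kg.
Next best is seed packs + oral rehydration salts + tool kits + cooking oil + solar lanterns + medical dressings + tarpaulins at 4027 (219 kg) — short by 44.

4071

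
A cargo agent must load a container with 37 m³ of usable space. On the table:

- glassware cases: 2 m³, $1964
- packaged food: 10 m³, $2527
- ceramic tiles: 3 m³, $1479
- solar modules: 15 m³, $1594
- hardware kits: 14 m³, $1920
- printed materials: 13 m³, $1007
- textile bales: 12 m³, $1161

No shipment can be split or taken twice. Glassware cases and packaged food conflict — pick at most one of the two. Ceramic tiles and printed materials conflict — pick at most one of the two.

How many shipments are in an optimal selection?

4

Best achievable revenue is 6957.
For example glassware cases + ceramic tiles + solar modules + hardware kits achieves it, using 34 m³.
Any selection reaching 6957 contains exactly 4 shipments.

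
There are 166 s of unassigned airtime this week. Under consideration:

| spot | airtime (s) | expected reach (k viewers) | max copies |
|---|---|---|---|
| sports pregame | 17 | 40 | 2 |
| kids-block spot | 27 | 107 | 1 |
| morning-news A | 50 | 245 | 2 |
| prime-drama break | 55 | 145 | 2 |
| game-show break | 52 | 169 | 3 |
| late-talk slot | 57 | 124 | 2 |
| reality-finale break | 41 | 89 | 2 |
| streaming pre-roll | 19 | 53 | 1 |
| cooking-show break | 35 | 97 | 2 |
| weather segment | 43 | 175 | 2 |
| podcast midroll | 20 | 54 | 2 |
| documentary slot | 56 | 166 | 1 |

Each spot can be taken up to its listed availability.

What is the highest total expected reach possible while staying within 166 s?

719

Density check — morning-news A 4.90, weather segment 4.07, kids-block spot 3.96, game-show break 3.25 are the best per s.
Greedy by ratio would take 2×morning-news A + streaming pre-roll + weather segment: 162 s used, total 718.
Dropping streaming pre-roll frees 19 s; slotting in podcast midroll (20 s) lifts the total to 719 at 163 s.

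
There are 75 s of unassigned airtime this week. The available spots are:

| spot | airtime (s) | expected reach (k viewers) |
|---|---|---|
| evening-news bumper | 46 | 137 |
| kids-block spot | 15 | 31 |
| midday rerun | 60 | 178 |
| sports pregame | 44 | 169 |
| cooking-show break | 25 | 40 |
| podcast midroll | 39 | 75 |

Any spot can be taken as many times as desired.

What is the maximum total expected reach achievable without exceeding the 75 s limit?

Ranking by ratio (expected reach/s): sports pregame 3.84, evening-news bumper 2.98, midday rerun 2.97.
2×kids-block spot + sports pregame uses 74 of the 75 s and totals 231.

231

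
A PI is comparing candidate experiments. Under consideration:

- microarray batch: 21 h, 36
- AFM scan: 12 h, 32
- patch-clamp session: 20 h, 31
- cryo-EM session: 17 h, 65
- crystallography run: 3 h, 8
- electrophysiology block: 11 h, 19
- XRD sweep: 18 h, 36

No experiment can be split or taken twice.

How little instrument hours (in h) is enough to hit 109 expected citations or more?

Look for the lowest-instrument combination reaching 109.
Taking cryo-EM session + crystallography run + XRD sweep gives 109 (≥ 109) for 38 h.
Below 38 h the best achievable stays under 109.

38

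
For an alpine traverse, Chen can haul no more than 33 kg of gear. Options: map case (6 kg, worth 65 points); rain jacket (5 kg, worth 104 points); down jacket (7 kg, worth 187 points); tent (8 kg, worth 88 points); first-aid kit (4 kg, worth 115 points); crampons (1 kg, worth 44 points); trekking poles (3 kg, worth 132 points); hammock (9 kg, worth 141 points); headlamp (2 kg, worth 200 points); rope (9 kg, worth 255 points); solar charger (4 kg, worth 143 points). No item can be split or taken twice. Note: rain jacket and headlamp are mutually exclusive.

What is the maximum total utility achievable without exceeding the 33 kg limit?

Best packing: down jacket + first-aid kit + crampons + trekking poles + headlamp + rope + solar charger — 30 kg, 1076 total.
The closest alternative, down jacket + first-aid kit + trekking poles + headlamp + rope + solar charger, reaches only 1032.

1076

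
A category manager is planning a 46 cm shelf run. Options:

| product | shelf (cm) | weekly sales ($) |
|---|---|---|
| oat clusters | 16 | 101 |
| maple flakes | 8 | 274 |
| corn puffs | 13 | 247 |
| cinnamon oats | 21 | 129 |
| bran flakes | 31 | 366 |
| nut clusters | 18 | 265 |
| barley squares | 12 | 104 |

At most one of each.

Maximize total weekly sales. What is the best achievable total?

786

Maple flakes + corn puffs + nut clusters uses 39 of the 46 cm and totals 786.
No other feasible combination exceeds 786.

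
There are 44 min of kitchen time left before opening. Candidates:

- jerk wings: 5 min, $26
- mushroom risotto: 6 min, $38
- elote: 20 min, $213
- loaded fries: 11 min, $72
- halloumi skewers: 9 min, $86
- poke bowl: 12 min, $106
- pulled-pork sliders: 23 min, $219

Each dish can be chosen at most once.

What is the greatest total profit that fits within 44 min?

Greedy by ratio would take elote + halloumi skewers + poke bowl: 41 min used, total 405.
Replace halloumi skewers and poke bowl with pulled-pork sliders: the trade gains 27 net, giving 432 at 43 min.

432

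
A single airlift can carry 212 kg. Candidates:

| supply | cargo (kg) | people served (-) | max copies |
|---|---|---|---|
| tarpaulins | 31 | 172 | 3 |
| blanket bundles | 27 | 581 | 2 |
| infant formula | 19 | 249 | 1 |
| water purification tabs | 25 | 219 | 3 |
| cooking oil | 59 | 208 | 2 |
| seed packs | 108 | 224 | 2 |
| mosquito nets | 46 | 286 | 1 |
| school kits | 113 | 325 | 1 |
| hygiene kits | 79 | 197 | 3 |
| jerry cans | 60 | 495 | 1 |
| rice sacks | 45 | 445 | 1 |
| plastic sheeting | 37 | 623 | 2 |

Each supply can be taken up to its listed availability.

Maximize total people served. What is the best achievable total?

Density check — blanket bundles 21.52, plastic sheeting 16.84, infant formula 13.11, rice sacks 9.89 are the best per kg.
Greedy by ratio would take 2×blanket bundles + infant formula + rice sacks + 2×plastic sheeting: 192 kg used, total 3102.
The 45 kg tied up in rice sacks is better spent on jerry cans — total rises to 3152 (207 kg).
Nothing else within 212 kg beats 3152.

3152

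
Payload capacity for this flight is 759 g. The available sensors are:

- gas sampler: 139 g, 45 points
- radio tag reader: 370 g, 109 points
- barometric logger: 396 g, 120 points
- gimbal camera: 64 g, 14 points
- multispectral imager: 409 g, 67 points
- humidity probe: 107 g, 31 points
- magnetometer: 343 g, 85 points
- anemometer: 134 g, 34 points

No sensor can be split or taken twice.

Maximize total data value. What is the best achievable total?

A density-first pass picks gas sampler + barometric logger + gimbal camera + humidity probe — 210 at 706 g.
Dropping barometric logger and gimbal camera frees 460 g; slotting in radio tag reader + anemometer (504 g) lifts the total to 219 at 750 g.
Nothing else within 759 g beats 219.

219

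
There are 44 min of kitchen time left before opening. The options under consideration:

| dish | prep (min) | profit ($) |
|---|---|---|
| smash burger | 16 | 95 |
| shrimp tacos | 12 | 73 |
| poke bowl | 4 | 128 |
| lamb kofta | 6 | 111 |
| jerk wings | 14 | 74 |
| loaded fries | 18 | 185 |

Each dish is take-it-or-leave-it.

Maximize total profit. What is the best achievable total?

Ranking by ratio (profit/min): poke bowl 32.00, lamb kofta 18.50, loaded fries 10.28, shrimp tacos 6.08.
Filling by ratio: shrimp tacos + poke bowl + lamb kofta + loaded fries for 497, with 4 min left unused.
Dropping shrimp tacos frees 12 min; slotting in smash burger (16 min) lifts the total to 519 at 44 min.

519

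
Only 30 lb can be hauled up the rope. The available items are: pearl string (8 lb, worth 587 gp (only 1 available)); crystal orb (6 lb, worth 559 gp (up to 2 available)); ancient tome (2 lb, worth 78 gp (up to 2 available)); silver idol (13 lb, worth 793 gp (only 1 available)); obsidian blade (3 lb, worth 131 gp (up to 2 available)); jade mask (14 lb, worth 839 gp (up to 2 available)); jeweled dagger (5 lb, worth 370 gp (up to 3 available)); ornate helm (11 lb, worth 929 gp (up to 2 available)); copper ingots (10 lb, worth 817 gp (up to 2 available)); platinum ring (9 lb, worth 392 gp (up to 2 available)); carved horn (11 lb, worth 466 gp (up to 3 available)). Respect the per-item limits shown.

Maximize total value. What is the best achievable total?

2522

Taking the top-ratio items first gives 2×crystal orb + ancient tome + jeweled dagger + ornate helm for 2495 (30 lb).
But pearl string + 2×crystal orb + copper ingots fits in 30 lb and reaches 2522.
That's the maximum — no swap from here does better than 2522.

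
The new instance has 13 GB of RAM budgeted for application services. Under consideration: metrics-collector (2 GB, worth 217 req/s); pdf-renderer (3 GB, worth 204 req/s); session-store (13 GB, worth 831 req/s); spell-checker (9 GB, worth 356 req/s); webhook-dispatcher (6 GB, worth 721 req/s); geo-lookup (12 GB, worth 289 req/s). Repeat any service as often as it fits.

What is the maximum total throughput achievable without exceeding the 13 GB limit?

Ranking by ratio (throughput/GB): webhook-dispatcher 120.17, metrics-collector 108.50, pdf-renderer 68.00.
The ratio ordering already packs tightly: 2×webhook-dispatcher, 12 GB, 1442.
Nothing else within 13 GB beats 1442.

1442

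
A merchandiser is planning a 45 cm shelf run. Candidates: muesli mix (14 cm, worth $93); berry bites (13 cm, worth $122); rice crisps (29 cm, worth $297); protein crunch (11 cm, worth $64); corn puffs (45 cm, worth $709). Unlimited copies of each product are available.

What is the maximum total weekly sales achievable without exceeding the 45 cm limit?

709

Corn puffs uses 45 of the 45 cm and totals 709.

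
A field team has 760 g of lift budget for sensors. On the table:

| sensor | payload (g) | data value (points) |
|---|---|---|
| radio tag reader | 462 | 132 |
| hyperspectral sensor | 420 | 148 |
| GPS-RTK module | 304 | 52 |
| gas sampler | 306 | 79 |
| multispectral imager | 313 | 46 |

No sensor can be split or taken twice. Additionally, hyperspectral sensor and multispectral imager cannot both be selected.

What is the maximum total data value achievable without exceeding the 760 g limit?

Taking hyperspectral sensor + gas sampler: 726 g used, 227 in data value.

227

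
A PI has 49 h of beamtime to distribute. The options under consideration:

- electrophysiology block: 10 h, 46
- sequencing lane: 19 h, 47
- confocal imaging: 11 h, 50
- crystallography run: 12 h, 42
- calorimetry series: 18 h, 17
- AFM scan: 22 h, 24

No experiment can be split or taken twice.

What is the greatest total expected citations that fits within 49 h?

143

A density-first pass picks electrophysiology block + confocal imaging + crystallography run — 138 at 33 h.
The 12 h tied up in crystallography run is better spent on sequencing lane — total rises to 143 (40 h).
Runner-up sequencing lane + confocal imaging + crystallography run tops out at 139.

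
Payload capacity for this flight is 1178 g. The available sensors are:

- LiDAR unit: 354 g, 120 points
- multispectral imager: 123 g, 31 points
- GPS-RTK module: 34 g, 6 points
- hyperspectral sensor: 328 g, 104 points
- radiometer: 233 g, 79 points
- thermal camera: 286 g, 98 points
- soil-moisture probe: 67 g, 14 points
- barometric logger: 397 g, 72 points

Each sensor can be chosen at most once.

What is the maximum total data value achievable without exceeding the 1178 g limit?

Ranking by ratio (data value/g): thermal camera 0.34, radiometer 0.34, LiDAR unit 0.34.
Taking the top-ratio sensors first gives LiDAR unit + multispectral imager + GPS-RTK module + radiometer + thermal camera + soil-moisture probe for 348 (1097 g).
Replace GPS-RTK module and radiometer with hyperspectral sensor: the trade gains 19 net, giving 367 at 1158 g.

367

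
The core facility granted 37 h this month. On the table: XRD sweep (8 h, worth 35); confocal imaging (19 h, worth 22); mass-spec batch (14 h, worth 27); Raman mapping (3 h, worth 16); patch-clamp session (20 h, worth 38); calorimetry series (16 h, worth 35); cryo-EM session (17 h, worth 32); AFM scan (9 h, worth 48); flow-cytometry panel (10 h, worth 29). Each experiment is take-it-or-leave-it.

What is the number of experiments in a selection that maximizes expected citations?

Optimal total is 134.
One optimal bundle: XRD sweep + Raman mapping + calorimetry series + AFM scan (36 h).
All optima have 4 experiments.

4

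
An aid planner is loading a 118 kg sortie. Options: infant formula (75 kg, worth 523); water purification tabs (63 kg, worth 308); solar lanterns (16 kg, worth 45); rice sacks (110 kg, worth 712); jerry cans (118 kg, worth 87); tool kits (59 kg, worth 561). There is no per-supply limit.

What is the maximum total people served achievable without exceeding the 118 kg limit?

1122

By people served per kg: tool kits 9.51, infant formula 6.97, rice sacks 6.47 lead.
Taking 2×tool kits: 118 kg used, 1122 in people served.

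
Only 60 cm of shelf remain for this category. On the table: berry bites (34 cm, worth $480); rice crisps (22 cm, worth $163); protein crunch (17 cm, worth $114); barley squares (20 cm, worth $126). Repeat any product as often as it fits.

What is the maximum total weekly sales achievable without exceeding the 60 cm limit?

643

Berry bites + rice crisps uses 56 of the 60 cm and totals 643.
Every other selection either busts 60 cm or fails to beat 643.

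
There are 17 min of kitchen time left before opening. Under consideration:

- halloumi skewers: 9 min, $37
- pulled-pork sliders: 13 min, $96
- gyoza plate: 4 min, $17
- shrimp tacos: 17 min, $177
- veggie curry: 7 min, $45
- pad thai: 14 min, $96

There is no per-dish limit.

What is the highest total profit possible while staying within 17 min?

Ranking by ratio (profit/min): shrimp tacos 10.41, pulled-pork sliders 7.38, pad thai 6.86, veggie curry 6.43.
The ratio ordering already packs tightly: shrimp tacos, 17 min, 177.

177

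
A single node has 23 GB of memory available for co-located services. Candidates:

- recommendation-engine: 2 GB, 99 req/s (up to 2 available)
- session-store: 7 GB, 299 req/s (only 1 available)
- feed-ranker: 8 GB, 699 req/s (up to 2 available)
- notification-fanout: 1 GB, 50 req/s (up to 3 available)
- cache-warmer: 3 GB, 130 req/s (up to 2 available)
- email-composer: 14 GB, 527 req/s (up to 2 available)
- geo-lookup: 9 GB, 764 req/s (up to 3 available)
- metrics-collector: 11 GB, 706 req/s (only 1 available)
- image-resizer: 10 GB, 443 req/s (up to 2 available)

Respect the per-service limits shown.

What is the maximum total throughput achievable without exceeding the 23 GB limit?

Ranking by ratio (throughput/GB): feed-ranker 87.38, geo-lookup 84.89, metrics-collector 64.18, notification-fanout 50.00.
Taking the top-ratio services first gives 2×recommendation-engine + 2×feed-ranker + 3×notification-fanout for 1746 (23 GB).
The 18 GB tied up in recommendation-engine and 2×feed-ranker is better spent on 2×geo-lookup — total rises to 1777 (23 GB).

1777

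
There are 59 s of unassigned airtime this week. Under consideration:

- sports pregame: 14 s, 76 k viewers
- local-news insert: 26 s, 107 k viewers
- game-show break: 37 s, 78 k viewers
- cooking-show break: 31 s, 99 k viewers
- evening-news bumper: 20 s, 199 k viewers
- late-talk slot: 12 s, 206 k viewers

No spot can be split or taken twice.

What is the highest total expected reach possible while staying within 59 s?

A density-first pass picks sports pregame + evening-news bumper + late-talk slot — 481 at 46 s.
Dropping sports pregame frees 14 s; slotting in local-news insert (26 s) lifts the total to 512 at 58 s.
The spare 1 s is too small for any remaining spot, and no exchange beats 512.

512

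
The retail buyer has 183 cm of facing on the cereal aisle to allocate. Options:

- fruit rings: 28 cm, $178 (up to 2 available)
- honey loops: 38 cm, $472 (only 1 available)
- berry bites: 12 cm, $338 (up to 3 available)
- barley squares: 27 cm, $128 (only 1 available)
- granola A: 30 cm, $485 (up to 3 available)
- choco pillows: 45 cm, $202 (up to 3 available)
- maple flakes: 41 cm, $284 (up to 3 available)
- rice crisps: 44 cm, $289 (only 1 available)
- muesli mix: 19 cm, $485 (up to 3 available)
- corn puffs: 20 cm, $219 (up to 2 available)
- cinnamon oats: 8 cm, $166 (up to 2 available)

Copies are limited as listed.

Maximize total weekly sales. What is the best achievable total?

3924

A density-first pass picks 3×berry bites + 2×granola A + 3×muesli mix + 2×cinnamon oats — 3771 at 169 cm.
The 16 cm tied up in 2×cinnamon oats is better spent on granola A — total rises to 3924 (183 cm).
That's the maximum — no swap from here does better than 3924.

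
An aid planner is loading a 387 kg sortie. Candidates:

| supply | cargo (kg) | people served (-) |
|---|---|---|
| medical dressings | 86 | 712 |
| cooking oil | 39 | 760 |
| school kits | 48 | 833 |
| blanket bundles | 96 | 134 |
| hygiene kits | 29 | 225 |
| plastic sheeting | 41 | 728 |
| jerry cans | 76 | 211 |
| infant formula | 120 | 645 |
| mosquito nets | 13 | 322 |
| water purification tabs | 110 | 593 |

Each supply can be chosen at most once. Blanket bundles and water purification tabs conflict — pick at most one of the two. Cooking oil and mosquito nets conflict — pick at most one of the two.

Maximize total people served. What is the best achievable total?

Ranking by ratio (people served/kg): mosquito nets 24.77, cooking oil 19.49, plastic sheeting 17.76, school kits 17.35.
Taking medical dressings + cooking oil + school kits + hygiene kits + plastic sheeting + infant formula: 363 kg used, 3903 in people served.
Runner-up medical dressings + cooking oil + school kits + hygiene kits + plastic sheeting + water purification tabs tops out at 3851.

3903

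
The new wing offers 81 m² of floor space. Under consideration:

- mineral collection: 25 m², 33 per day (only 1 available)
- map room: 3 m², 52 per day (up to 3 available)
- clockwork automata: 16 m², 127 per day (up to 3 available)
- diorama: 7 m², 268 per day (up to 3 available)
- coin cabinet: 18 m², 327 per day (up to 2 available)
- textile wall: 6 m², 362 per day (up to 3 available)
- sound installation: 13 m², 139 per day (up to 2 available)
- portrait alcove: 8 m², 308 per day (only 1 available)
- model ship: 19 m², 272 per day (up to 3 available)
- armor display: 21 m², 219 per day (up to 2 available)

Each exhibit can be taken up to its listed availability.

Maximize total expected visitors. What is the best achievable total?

Taking the top-ratio exhibits first gives 3×map room + 3×diorama + coin cabinet + 3×textile wall + portrait alcove for 2681 (74 m²).
Dropping 2×map room frees 6 m²; slotting in sound installation (13 m²) lifts the total to 2716 at 81 m².
That's the maximum — no swap from here does better than 2716.

2716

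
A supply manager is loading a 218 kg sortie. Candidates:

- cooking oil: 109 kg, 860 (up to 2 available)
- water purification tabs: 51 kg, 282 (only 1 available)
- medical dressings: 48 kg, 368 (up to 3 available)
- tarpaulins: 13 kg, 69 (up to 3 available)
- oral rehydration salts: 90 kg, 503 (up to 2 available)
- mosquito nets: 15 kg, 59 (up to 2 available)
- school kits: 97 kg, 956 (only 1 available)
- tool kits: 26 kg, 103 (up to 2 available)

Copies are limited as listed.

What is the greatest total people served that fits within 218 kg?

Density check — school kits 9.86, cooking oil 7.89, medical dressings 7.67, oral rehydration salts 5.59 are the best per kg.
The ratio ordering already packs tightly: cooking oil + school kits, 206 kg, 1816.
That's the maximum — no swap from here does better than 1816.

1816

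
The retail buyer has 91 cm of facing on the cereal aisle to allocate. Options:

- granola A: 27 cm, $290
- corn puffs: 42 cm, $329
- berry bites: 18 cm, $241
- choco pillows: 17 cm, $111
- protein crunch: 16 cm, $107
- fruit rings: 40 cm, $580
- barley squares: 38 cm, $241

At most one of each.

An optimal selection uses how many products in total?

3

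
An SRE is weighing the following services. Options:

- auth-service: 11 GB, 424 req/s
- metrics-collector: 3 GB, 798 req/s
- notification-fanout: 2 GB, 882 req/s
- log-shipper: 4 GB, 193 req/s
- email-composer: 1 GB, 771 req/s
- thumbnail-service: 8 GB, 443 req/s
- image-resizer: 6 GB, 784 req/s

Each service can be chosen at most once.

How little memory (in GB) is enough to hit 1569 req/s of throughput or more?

Need the lightest bundle worth ≥ 1569.
notification-fanout + email-composer reaches 1653 using 3 GB.
Any bundle with less than 3 GB falls short of 1569.

3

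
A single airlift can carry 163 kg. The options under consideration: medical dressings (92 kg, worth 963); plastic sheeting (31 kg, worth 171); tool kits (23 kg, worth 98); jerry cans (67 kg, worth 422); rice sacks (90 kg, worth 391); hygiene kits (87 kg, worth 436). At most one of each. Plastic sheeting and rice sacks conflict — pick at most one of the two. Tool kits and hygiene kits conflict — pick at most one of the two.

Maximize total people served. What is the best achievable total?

1385

The ratio ordering already packs tightly: medical dressings + jerry cans, 159 kg, 1385.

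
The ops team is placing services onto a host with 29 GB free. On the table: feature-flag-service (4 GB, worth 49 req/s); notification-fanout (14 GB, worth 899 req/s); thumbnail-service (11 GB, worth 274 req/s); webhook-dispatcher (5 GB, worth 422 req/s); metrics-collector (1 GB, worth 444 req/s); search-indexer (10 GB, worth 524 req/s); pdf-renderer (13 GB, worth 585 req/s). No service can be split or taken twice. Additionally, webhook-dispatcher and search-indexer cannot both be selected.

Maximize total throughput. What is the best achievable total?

Filling by ratio: feature-flag-service + notification-fanout + webhook-dispatcher + metrics-collector for 1814, with 5 GB left unused.
Dropping feature-flag-service and webhook-dispatcher frees 9 GB; slotting in pdf-renderer (13 GB) lifts the total to 1928 at 28 GB.
The closest alternative, feature-flag-service + notification-fanout + metrics-collector + search-indexer, reaches only 1916.

1928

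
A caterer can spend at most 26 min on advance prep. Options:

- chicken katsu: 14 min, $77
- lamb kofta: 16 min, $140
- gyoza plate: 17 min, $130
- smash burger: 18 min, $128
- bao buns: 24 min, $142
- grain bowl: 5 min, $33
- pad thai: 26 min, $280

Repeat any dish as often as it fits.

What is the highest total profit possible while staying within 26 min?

The ratio ordering already packs tightly: pad thai, 26 min, 280.
Every other selection either busts 26 min or fails to beat 280.

280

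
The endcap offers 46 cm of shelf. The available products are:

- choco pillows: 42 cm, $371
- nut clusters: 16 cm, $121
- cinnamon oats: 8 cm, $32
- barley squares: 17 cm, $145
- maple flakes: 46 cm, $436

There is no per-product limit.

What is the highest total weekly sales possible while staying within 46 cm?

436

The ratio ordering already packs tightly: maple flakes, 46 cm, 436.
Nothing else within 46 cm beats 436.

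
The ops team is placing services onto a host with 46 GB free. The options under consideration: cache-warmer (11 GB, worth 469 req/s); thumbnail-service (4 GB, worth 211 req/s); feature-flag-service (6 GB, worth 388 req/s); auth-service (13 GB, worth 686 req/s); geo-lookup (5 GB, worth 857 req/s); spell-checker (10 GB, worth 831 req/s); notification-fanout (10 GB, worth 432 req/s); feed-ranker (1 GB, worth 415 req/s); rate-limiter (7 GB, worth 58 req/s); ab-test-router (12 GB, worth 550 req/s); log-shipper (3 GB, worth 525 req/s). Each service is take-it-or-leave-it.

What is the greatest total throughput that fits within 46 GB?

3957

Filling by ratio: thumbnail-service + feature-flag-service + auth-service + geo-lookup + spell-checker + feed-ranker + log-shipper for 3913, with 4 GB left unused.
Dropping feature-flag-service frees 6 GB; slotting in notification-fanout (10 GB) lifts the total to 3957 at 46 GB.
No other feasible combination exceeds 3957.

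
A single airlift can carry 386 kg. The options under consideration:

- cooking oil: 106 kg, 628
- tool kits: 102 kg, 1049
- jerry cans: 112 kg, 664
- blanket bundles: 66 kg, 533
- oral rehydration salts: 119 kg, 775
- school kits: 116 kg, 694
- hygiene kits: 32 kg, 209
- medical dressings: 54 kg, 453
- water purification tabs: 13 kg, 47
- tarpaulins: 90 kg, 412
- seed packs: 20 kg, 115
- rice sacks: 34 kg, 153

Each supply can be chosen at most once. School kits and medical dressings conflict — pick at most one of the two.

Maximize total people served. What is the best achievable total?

3066

Best packing: tool kits + blanket bundles + oral rehydration salts + hygiene kits + medical dressings + water purification tabs — 386 kg, 3066 total.
The closest alternative, tool kits + jerry cans + blanket bundles + hygiene kits + medical dressings + seed packs, reaches only 3023.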